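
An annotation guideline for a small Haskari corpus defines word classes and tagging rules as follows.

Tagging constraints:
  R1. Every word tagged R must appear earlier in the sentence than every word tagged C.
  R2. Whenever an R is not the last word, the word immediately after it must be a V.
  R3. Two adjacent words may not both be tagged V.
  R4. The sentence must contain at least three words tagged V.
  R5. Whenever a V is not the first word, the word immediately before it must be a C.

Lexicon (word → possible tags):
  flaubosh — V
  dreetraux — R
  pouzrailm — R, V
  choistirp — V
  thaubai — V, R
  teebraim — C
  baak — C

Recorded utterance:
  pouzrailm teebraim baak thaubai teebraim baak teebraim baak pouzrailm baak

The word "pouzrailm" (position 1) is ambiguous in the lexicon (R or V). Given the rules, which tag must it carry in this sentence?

Candidates per position — 1:pouzrailm {R,V}; 2:teebraim {C}; 3:baak {C}; 4:thaubai {V,R}; 5:teebraim {C}; 6:baak {C}; 7:teebraim {C}; 8:baak {C}; 9:pouzrailm {R,V}; 10:baak {C}.
Position 1: R is ruled out by rule 2; that leaves V.
Position 4: R is ruled out by rule 1; that leaves V.
Position 9: R is ruled out by rule 1; that leaves V.
The only consistent sequence is: V C C V C C C C V C.
Verifying each rule — rule 1 ok; rule 2 ok; rule 3 ok; rule 4 ok; rule 5 ok.

V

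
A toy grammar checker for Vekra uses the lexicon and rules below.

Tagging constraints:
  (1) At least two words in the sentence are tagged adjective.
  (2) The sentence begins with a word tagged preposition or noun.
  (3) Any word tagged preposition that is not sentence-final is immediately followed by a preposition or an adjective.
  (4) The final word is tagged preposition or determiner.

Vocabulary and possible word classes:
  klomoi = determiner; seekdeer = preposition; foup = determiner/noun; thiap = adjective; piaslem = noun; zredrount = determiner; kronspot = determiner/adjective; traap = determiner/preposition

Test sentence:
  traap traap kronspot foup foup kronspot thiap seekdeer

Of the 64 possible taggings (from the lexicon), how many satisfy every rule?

8

Candidates per position — 1:traap {determiner,preposition}; 2:traap {determiner,preposition}; 3:kronspot {determiner,adjective}; 4:foup {determiner,noun}; 5:foup {determiner,noun}; 6:kronspot {determiner,adjective}; 7:thiap {adjective}; 8:seekdeer {preposition}.
There are 64 candidate sequences in total.
Checking each against the rules leaves 8 sequences.
Count = 8.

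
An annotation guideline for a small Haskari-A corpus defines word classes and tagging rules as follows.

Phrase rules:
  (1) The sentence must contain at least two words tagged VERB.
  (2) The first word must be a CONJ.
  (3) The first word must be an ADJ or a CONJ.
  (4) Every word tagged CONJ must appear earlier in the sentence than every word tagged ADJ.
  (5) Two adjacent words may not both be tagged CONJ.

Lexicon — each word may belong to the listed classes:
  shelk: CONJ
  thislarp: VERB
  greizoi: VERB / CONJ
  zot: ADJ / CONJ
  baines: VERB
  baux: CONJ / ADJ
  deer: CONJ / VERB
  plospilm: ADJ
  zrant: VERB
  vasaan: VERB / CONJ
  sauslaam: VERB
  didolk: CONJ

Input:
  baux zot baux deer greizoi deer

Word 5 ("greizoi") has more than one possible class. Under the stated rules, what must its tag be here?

VERB

Candidates per position — 1:baux {CONJ,ADJ}; 2:zot {ADJ,CONJ}; 3:baux {CONJ,ADJ}; 4:deer {CONJ,VERB}; 5:greizoi {VERB,CONJ}; 6:deer {CONJ,VERB}.
If word 1 were ADJ, no tagging could satisfy rule 2; so word 1 is CONJ.
If word 2 were CONJ, no tagging could satisfy rule 5; so word 2 is ADJ.
If word 3 were CONJ, no tagging could satisfy rule 4; so word 3 is ADJ.
If word 4 were CONJ, no tagging could satisfy rule 4; so word 4 is VERB.
If word 5 were CONJ, no tagging could satisfy rule 4; so word 5 is VERB.
If word 6 were CONJ, no tagging could satisfy rule 4; so word 6 is VERB.
The only consistent sequence is: CONJ ADJ ADJ VERB VERB VERB.
Rule-by-rule: rule 1 satisfied; rule 2 satisfied; rule 3 satisfied; rule 4 satisfied; rule 5 satisfied.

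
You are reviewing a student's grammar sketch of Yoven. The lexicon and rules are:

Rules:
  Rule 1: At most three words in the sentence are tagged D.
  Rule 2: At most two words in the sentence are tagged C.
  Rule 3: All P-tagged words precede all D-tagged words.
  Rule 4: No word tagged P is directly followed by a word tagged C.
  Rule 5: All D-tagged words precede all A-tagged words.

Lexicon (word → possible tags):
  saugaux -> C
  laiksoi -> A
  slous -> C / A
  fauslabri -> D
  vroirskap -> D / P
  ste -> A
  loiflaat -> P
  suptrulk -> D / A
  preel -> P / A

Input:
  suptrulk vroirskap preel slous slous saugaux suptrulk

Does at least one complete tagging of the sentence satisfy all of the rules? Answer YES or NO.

Candidates per position — 1:suptrulk {D,A}; 2:vroirskap {D,P}; 3:preel {P,A}; 4:slous {C,A}; 5:slous {C,A}; 6:saugaux {C}; 7:suptrulk {D,A}.
One satisfying assignment: D D A A C C A.
Checking: rule 1 ✓; rule 2 ✓; rule 3 ✓; rule 4 ✓; rule 5 ✓.

YES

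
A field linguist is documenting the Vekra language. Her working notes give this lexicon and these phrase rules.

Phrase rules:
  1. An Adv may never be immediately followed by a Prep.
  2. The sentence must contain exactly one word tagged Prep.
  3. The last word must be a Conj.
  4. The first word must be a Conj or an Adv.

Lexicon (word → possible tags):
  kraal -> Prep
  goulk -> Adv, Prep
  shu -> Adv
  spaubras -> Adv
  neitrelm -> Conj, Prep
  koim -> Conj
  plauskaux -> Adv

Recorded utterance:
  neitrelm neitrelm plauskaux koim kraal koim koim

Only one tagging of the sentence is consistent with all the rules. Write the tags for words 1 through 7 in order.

Conj Conj Adv Conj Prep Conj Conj

Candidates per position — 1:neitrelm {Conj,Prep}; 2:neitrelm {Conj,Prep}; 3:plauskaux {Adv}; 4:koim {Conj}; 5:kraal {Prep}; 6:koim {Conj}; 7:koim {Conj}.
Word 1 cannot be Prep — rule 2 would then fail for every completion. It is Conj.
Word 2 cannot be Prep — rule 2 would then fail for every completion. It is Conj.
The only consistent sequence is: Conj Conj Adv Conj Prep Conj Conj.
Verifying each rule — rule 1 holds; rule 2 holds; rule 3 holds; rule 4 holds.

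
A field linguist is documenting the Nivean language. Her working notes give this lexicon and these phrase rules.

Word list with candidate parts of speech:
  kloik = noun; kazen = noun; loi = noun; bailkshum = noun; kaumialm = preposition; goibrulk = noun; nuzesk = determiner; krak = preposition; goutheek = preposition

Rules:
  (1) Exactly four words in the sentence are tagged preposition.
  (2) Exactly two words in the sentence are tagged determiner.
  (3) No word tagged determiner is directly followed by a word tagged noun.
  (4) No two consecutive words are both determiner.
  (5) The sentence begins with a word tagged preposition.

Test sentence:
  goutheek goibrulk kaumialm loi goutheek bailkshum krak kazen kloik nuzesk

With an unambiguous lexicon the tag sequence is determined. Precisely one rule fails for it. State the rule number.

Fixed tagging: preposition noun preposition noun preposition noun preposition noun noun determiner.
Checking each rule: R1 pass, R2 fail, R3 pass, R4 pass, R5 pass.
Only rule 2 fails.

2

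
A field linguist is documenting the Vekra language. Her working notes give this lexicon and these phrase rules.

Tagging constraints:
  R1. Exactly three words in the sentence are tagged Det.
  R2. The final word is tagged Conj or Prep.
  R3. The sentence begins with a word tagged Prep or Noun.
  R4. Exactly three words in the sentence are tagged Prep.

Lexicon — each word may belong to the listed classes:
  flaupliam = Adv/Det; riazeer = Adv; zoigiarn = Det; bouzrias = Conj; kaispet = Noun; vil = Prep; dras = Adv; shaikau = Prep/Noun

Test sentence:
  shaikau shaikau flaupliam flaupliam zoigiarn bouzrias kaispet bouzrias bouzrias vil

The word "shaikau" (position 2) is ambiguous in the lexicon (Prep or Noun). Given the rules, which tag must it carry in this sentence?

Prep

Candidates per position — 1:shaikau {Prep,Noun}; 2:shaikau {Prep,Noun}; 3:flaupliam {Adv,Det}; 4:flaupliam {Adv,Det}; 5:zoigiarn {Det}; 6:bouzrias {Conj}; 7:kaispet {Noun}; 8:bouzrias {Conj}; 9:bouzrias {Conj}; 10:vil {Prep}.
At position 1, choosing Noun makes rule 4 impossible to satisfy; hence Prep.
At position 2, choosing Noun makes rule 4 impossible to satisfy; hence Prep.
At position 3, choosing Adv makes rule 1 impossible to satisfy; hence Det.
At position 4, choosing Adv makes rule 1 impossible to satisfy; hence Det.
The only consistent sequence is: Prep Prep Det Det Det Conj Noun Conj Conj Prep.
Rule-by-rule: rule 1 ok; rule 2 ok; rule 3 ok; rule 4 ok.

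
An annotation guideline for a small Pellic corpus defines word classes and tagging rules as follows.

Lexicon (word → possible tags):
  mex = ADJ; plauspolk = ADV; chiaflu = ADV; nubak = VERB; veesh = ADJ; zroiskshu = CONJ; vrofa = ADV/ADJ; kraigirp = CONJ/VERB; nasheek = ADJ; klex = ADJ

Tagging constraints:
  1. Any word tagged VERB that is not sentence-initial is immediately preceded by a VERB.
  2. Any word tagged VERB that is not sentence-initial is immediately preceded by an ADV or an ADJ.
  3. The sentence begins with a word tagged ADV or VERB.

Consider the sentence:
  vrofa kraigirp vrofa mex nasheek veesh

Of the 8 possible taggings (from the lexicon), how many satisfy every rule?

Candidates per position — 1:vrofa {ADV,ADJ}; 2:kraigirp {CONJ,VERB}; 3:vrofa {ADV,ADJ}; 4:mex {ADJ}; 5:nasheek {ADJ}; 6:veesh {ADJ}.
There are 8 candidate sequences in total.
The sequences that satisfy every rule: ADV CONJ ADV ADJ ADJ ADJ; ADV CONJ ADJ ADJ ADJ ADJ.
Count = 2.

2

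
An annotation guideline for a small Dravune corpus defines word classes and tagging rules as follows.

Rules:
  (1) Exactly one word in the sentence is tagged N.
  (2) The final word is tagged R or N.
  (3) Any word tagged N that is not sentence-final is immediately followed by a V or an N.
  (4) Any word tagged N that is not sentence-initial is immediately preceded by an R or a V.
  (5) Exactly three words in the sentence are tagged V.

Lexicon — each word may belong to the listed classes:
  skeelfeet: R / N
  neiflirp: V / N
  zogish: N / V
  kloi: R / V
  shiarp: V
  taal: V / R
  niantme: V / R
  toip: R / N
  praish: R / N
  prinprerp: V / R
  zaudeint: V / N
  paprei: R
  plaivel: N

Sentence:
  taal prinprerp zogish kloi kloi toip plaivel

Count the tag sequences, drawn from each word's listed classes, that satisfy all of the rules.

6

Candidates per position — 1:taal {V,R}; 2:prinprerp {V,R}; 3:zogish {N,V}; 4:kloi {R,V}; 5:kloi {R,V}; 6:toip {R,N}; 7:plaivel {N}.
There are 64 candidate sequences in total.
Checking each against the rules leaves 6 sequences.
Count = 6.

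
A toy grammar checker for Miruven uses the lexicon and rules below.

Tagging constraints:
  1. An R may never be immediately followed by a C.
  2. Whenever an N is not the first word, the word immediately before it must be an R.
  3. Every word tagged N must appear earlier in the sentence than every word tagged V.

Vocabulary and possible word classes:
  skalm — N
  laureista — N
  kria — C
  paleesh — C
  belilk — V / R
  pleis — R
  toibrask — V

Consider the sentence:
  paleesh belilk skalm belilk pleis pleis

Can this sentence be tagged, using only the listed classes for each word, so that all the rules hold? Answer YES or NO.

YES

Candidates per position — 1:paleesh {C}; 2:belilk {V,R}; 3:skalm {N}; 4:belilk {V,R}; 5:pleis {R}; 6:pleis {R}.
One satisfying assignment: C R N R R R.
Verifying each rule — rule 1 satisfied; rule 2 satisfied; rule 3 satisfied.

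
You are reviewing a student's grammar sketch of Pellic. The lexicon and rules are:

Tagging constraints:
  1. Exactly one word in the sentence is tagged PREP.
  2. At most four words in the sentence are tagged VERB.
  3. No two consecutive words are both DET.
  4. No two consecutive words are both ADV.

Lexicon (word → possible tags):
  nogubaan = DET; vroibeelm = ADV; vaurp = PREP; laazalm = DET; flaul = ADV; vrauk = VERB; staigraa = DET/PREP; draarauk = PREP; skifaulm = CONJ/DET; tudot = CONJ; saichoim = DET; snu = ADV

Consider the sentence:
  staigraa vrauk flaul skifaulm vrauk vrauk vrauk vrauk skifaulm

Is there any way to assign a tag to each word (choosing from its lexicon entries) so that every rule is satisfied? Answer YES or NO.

Candidates per position — 1:staigraa {DET,PREP}; 2:vrauk {VERB}; 3:flaul {ADV}; 4:skifaulm {CONJ,DET}; 5:vrauk {VERB}; 6:vrauk {VERB}; 7:vrauk {VERB}; 8:vrauk {VERB}; 9:skifaulm {CONJ,DET}.
Rule 2 cannot be satisfied by any choice of tags from the lexicon.
So there is no consistent tagging.

NO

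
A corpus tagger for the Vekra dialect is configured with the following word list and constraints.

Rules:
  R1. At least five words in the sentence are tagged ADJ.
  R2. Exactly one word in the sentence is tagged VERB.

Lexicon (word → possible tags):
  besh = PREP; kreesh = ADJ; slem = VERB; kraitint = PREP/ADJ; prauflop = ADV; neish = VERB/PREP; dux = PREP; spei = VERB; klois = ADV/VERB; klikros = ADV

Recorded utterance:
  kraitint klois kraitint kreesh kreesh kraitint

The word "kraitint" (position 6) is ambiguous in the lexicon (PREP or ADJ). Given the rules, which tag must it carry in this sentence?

Candidates per position — 1:kraitint {PREP,ADJ}; 2:klois {ADV,VERB}; 3:kraitint {PREP,ADJ}; 4:kreesh {ADJ}; 5:kreesh {ADJ}; 6:kraitint {PREP,ADJ}.
At position 1, choosing PREP makes rule 1 impossible to satisfy; hence ADJ.
At position 2, choosing ADV makes rule 2 impossible to satisfy; hence VERB.
At position 3, choosing PREP makes rule 1 impossible to satisfy; hence ADJ.
At position 6, choosing PREP makes rule 1 impossible to satisfy; hence ADJ.
So the tagging must be: ADJ VERB ADJ ADJ ADJ ADJ.
Verifying each rule — rule 1 holds; rule 2 holds.

ADJ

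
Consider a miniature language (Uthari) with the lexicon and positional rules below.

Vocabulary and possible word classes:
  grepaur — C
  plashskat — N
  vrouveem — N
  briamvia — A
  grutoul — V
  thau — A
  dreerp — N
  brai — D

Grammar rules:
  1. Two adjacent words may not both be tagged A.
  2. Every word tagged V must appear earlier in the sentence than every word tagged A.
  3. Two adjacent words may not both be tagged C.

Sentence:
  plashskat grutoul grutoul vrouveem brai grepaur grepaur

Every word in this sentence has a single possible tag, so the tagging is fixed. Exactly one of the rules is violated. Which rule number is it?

3

Fixed tagging: N V V N D C C.
Applying the rules: R1 holds, R2 holds, R3 violated.
Only rule 3 fails.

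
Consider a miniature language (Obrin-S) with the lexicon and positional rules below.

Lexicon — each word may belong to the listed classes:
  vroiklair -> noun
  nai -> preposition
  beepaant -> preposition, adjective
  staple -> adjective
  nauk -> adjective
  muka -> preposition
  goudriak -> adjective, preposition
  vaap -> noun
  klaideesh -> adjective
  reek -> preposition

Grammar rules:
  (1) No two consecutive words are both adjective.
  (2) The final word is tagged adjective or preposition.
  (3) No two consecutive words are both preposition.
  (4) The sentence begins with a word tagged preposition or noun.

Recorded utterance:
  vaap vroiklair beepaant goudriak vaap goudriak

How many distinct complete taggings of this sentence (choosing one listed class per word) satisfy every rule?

Candidates per position — 1:vaap {noun}; 2:vroiklair {noun}; 3:beepaant {preposition,adjective}; 4:goudriak {adjective,preposition}; 5:vaap {noun}; 6:goudriak {adjective,preposition}.
There are 8 candidate sequences in total.
The sequences that satisfy every rule: noun noun preposition adjective noun adjective; noun noun preposition adjective noun preposition; noun noun adjective preposition noun adjective; noun noun adjective preposition noun preposition.
Count = 4.

4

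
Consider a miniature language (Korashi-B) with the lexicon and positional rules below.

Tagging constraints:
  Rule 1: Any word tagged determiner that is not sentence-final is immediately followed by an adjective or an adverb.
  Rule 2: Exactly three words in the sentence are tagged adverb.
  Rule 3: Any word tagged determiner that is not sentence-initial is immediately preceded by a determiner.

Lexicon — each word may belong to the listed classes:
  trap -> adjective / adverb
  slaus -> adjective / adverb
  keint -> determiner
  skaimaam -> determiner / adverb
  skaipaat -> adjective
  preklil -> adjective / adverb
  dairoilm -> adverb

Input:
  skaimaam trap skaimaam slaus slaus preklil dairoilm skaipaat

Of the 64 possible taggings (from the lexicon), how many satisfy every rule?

Candidates per position — 1:skaimaam {determiner,adverb}; 2:trap {adjective,adverb}; 3:skaimaam {determiner,adverb}; 4:slaus {adjective,adverb}; 5:slaus {adjective,adverb}; 6:preklil {adjective,adverb}; 7:dairoilm {adverb}; 8:skaipaat {adjective}.
There are 64 candidate sequences in total.
The sequences that satisfy every rule: determiner adjective adverb adjective adjective adverb adverb adjective; determiner adjective adverb adjective adverb adjective adverb adjective; determiner adjective adverb adverb adjective adjective adverb adjective; determiner adverb adverb adjective adjective adjective adverb adjective; adverb adjective adverb adjective adjective adjective adverb adjective.
Count = 5.

5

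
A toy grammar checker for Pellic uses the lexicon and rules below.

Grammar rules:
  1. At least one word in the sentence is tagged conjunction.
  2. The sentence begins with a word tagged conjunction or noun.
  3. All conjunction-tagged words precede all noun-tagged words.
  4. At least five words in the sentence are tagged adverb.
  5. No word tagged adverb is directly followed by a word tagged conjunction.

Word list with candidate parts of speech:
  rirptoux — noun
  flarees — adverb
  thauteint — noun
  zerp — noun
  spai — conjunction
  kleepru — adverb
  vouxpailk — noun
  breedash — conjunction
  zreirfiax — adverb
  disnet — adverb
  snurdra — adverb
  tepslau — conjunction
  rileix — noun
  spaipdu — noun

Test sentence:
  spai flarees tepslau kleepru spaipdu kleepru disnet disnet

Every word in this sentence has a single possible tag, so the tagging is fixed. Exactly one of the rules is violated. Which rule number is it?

Fixed tagging: conjunction adverb conjunction adverb noun adverb adverb adverb.
Applying the rules: R1 pass, R2 pass, R3 pass, R4 pass, R5 fail.
Only rule 5 fails.

5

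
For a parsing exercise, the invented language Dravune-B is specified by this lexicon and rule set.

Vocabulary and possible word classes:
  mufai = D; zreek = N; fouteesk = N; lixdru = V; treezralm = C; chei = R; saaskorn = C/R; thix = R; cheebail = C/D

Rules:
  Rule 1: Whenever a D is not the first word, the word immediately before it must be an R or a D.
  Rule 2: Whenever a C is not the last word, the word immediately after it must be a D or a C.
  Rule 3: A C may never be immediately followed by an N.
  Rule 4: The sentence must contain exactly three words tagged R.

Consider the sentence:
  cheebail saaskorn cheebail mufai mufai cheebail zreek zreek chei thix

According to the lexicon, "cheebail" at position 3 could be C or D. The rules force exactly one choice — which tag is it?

Candidates per position — 1:cheebail {C,D}; 2:saaskorn {C,R}; 3:cheebail {C,D}; 4:mufai {D}; 5:mufai {D}; 6:cheebail {C,D}; 7:zreek {N}; 8:zreek {N}; 9:chei {R}; 10:thix {R}.
Word 2 cannot be C — rule 1 would then fail for every completion. It is R.
Word 3 cannot be C — rule 1 would then fail for every completion. It is D.
Word 6 cannot be C — rule 2 would then fail for every completion. It is D.
Word 1 cannot be C — rule 2 would then fail for every completion. It is D.
The only consistent sequence is: D R D D D D N N R R.
Verifying each rule — rule 1 holds; rule 2 holds; rule 3 holds; rule 4 holds.

D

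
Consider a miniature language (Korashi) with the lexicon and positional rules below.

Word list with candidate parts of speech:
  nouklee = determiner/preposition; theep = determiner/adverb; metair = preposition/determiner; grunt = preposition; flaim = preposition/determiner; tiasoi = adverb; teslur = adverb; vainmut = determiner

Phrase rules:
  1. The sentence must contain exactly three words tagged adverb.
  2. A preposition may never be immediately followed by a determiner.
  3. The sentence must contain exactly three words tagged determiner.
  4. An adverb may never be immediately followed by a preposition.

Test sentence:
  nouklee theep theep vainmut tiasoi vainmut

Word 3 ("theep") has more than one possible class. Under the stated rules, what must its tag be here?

Candidates per position — 1:nouklee {determiner,preposition}; 2:theep {determiner,adverb}; 3:theep {determiner,adverb}; 4:vainmut {determiner}; 5:tiasoi {adverb}; 6:vainmut {determiner}.
At position 2, choosing determiner makes rule 1 impossible to satisfy; hence adverb.
At position 3, choosing determiner makes rule 1 impossible to satisfy; hence adverb.
At position 1, choosing preposition makes rule 3 impossible to satisfy; hence determiner.
The only consistent sequence is: determiner adverb adverb determiner adverb determiner.
Rule-by-rule: rule 1 ✓; rule 2 ✓; rule 3 ✓; rule 4 ✓.

adverb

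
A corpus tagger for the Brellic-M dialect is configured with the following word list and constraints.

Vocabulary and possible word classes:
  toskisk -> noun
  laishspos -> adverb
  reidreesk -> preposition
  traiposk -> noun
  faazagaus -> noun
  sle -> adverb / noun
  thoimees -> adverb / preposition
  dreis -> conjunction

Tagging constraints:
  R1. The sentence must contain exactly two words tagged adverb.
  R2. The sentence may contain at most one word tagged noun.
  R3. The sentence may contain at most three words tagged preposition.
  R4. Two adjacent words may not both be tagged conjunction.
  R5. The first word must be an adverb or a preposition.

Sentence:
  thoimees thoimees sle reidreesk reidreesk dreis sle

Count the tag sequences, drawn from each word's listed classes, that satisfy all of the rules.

4

Candidates per position — 1:thoimees {adverb,preposition}; 2:thoimees {adverb,preposition}; 3:sle {adverb,noun}; 4:reidreesk {preposition}; 5:reidreesk {preposition}; 6:dreis {conjunction}; 7:sle {adverb,noun}.
There are 16 candidate sequences in total.
The sequences that satisfy every rule: adverb preposition adverb preposition preposition conjunction noun; adverb preposition noun preposition preposition conjunction adverb; preposition adverb adverb preposition preposition conjunction noun; preposition adverb noun preposition preposition conjunction adverb.
Count = 4.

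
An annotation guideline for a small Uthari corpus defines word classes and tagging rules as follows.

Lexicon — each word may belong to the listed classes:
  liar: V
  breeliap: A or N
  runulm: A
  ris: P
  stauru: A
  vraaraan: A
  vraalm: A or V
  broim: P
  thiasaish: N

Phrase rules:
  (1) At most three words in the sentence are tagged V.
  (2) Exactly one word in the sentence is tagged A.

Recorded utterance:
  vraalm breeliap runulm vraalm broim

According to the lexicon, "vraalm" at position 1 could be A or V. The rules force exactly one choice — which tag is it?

V

Candidates per position — 1:vraalm {A,V}; 2:breeliap {A,N}; 3:runulm {A}; 4:vraalm {A,V}; 5:broim {P}.
At position 1, choosing A makes rule 2 impossible to satisfy; hence V.
At position 2, choosing A makes rule 2 impossible to satisfy; hence N.
At position 4, choosing A makes rule 2 impossible to satisfy; hence V.
The only consistent sequence is: V N A V P.
Verifying each rule — rule 1 ✓; rule 2 ✓.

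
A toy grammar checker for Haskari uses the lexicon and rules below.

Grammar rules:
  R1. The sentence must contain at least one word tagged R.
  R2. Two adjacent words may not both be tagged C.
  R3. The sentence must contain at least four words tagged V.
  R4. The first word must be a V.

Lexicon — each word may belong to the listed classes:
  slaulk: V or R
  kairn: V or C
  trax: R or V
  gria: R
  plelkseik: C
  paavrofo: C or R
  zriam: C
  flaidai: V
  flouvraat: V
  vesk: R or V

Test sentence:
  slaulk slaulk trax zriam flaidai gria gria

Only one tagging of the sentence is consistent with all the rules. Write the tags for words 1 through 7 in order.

V V V C V R R

Candidates per position — 1:slaulk {V,R}; 2:slaulk {V,R}; 3:trax {R,V}; 4:zriam {C}; 5:flaidai {V}; 6:gria {R}; 7:gria {R}.
Position 1: R is ruled out by rule 3; that leaves V.
Position 2: R is ruled out by rule 3; that leaves V.
Position 3: R is ruled out by rule 3; that leaves V.
That leaves exactly one tagging: V V V C V R R.
Verifying each rule — rule 1 holds; rule 2 holds; rule 3 holds; rule 4 holds.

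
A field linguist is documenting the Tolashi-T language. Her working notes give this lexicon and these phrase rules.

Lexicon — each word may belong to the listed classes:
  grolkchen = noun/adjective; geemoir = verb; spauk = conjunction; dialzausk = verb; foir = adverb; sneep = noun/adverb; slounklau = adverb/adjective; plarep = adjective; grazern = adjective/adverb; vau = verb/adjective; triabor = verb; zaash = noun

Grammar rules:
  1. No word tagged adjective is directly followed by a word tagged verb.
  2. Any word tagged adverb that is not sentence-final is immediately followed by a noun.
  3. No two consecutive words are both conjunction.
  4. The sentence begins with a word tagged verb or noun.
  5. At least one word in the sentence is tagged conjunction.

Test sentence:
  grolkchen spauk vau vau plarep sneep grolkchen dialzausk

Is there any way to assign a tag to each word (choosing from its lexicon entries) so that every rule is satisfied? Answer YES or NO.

YES

Candidates per position — 1:grolkchen {noun,adjective}; 2:spauk {conjunction}; 3:vau {verb,adjective}; 4:vau {verb,adjective}; 5:plarep {adjective}; 6:sneep {noun,adverb}; 7:grolkchen {noun,adjective}; 8:dialzausk {verb}.
One satisfying assignment: noun conjunction verb verb adjective noun noun verb.
Checking: rule 1 ✓; rule 2 ✓; rule 3 ✓; rule 4 ✓; rule 5 ✓.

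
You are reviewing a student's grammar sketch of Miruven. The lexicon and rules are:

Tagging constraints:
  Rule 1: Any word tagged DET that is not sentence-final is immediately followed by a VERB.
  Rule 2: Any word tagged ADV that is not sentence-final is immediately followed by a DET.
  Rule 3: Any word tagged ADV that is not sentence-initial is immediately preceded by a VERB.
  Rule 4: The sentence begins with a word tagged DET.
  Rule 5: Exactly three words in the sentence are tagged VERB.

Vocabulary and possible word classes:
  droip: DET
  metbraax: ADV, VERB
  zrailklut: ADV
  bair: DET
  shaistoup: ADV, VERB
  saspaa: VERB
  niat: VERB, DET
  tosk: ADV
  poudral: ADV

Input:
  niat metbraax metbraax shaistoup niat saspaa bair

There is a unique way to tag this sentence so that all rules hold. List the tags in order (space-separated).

Candidates per position — 1:niat {VERB,DET}; 2:metbraax {ADV,VERB}; 3:metbraax {ADV,VERB}; 4:shaistoup {ADV,VERB}; 5:niat {VERB,DET}; 6:saspaa {VERB}; 7:bair {DET}.
Position 1: VERB is ruled out by rule 4; that leaves DET.
Position 2: ADV is ruled out by rule 1; that leaves VERB.
Position 3: ADV is ruled out by rule 2; that leaves VERB.
Position 4: VERB is ruled out by rule 5; that leaves ADV.
Position 5: VERB is ruled out by rule 2; that leaves DET.
That leaves exactly one tagging: DET VERB VERB ADV DET VERB DET.
Check: rule 1 holds; rule 2 holds; rule 3 holds; rule 4 holds; rule 5 holds.

DET VERB VERB ADV DET VERB DET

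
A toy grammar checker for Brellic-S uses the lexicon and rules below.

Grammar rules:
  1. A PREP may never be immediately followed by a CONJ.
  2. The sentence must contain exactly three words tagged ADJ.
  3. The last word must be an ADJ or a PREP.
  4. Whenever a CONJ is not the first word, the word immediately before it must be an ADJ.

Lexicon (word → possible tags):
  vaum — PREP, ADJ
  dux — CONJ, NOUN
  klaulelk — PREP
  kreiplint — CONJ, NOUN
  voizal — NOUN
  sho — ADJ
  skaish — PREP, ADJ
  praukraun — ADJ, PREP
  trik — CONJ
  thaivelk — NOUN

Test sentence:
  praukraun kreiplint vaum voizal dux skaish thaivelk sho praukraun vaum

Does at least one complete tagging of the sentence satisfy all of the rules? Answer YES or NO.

YES

Candidates per position — 1:praukraun {ADJ,PREP}; 2:kreiplint {CONJ,NOUN}; 3:vaum {PREP,ADJ}; 4:voizal {NOUN}; 5:dux {CONJ,NOUN}; 6:skaish {PREP,ADJ}; 7:thaivelk {NOUN}; 8:sho {ADJ}; 9:praukraun {ADJ,PREP}; 10:vaum {PREP,ADJ}.
One satisfying assignment: PREP NOUN PREP NOUN NOUN PREP NOUN ADJ ADJ ADJ.
Checking: rule 1 ✓; rule 2 ✓; rule 3 ✓; rule 4 ✓.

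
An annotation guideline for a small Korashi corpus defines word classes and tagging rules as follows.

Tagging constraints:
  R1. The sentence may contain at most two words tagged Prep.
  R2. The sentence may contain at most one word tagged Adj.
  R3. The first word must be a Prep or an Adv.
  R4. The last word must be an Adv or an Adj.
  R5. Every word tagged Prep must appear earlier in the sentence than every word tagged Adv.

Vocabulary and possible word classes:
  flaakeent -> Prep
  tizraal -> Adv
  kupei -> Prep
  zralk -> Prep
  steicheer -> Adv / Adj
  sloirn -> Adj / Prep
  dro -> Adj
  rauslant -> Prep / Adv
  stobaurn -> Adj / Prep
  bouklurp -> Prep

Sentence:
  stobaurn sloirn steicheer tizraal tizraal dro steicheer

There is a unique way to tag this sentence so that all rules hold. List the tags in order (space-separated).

Candidates per position — 1:stobaurn {Adj,Prep}; 2:sloirn {Adj,Prep}; 3:steicheer {Adv,Adj}; 4:tizraal {Adv}; 5:tizraal {Adv}; 6:dro {Adj}; 7:steicheer {Adv,Adj}.
Position 1: Adj is ruled out by rule 2; that leaves Prep.
Position 2: Adj is ruled out by rule 2; that leaves Prep.
Position 3: Adj is ruled out by rule 2; that leaves Adv.
Position 7: Adj is ruled out by rule 2; that leaves Adv.
So the tagging must be: Prep Prep Adv Adv Adv Adj Adv.
Verifying each rule — rule 1 ✓; rule 2 ✓; rule 3 ✓; rule 4 ✓; rule 5 ✓.

Prep Prep Adv Adv Adv Adj Adv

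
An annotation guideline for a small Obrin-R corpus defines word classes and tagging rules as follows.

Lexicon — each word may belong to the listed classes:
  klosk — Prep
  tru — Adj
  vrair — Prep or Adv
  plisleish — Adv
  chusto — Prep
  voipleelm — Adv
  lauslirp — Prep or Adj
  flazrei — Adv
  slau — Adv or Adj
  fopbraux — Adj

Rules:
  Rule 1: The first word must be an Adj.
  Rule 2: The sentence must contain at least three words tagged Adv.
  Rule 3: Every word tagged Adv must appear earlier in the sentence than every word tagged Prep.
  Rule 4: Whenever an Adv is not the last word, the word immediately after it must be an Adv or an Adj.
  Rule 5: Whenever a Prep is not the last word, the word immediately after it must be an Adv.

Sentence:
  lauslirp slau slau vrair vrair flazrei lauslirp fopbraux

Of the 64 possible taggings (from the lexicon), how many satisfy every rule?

Candidates per position — 1:lauslirp {Prep,Adj}; 2:slau {Adv,Adj}; 3:slau {Adv,Adj}; 4:vrair {Prep,Adv}; 5:vrair {Prep,Adv}; 6:flazrei {Adv}; 7:lauslirp {Prep,Adj}; 8:fopbraux {Adj}.
There are 64 candidate sequences in total.
The sequences that satisfy every rule: Adj Adv Adv Adv Adv Adv Adj Adj; Adj Adv Adj Adv Adv Adv Adj Adj; Adj Adj Adv Adv Adv Adv Adj Adj; Adj Adj Adj Adv Adv Adv Adj Adj.
Count = 4.

4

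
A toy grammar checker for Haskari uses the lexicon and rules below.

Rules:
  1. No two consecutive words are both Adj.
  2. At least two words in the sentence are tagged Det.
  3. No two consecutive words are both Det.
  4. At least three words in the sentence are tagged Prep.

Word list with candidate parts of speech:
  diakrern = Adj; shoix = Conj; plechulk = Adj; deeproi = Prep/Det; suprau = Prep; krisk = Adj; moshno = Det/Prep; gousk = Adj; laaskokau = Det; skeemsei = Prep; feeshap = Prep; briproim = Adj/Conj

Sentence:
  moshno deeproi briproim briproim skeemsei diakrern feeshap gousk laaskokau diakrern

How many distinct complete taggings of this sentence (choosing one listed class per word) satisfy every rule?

Candidates per position — 1:moshno {Det,Prep}; 2:deeproi {Prep,Det}; 3:briproim {Adj,Conj}; 4:briproim {Adj,Conj}; 5:skeemsei {Prep}; 6:diakrern {Adj}; 7:feeshap {Prep}; 8:gousk {Adj}; 9:laaskokau {Det}; 10:diakrern {Adj}.
There are 16 candidate sequences in total.
Checking each against the rules leaves 6 sequences.
Count = 6.

6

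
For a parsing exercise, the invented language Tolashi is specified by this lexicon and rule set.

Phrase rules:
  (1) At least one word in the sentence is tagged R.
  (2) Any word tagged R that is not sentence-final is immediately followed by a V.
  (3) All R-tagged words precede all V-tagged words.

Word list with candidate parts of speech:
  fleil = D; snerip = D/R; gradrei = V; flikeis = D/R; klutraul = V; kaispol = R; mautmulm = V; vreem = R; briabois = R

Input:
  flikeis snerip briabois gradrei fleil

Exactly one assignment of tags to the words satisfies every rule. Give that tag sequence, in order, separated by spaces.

D D R V D

Candidates per position — 1:flikeis {D,R}; 2:snerip {D,R}; 3:briabois {R}; 4:gradrei {V}; 5:fleil {D}.
If word 1 were R, no tagging could satisfy rule 2; so word 1 is D.
If word 2 were R, no tagging could satisfy rule 2; so word 2 is D.
The unique satisfying tagging is: D D R V D.
Checking: rule 1 ok; rule 2 ok; rule 3 ok.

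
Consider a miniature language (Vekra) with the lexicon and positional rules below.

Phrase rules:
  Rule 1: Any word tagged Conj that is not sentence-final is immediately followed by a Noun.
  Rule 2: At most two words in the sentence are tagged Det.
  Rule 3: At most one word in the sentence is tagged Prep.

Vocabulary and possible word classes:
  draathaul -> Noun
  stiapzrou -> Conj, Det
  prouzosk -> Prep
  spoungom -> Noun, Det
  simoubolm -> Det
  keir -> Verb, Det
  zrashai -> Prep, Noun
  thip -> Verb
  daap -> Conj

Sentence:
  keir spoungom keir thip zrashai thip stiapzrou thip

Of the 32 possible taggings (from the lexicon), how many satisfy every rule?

Candidates per position — 1:keir {Verb,Det}; 2:spoungom {Noun,Det}; 3:keir {Verb,Det}; 4:thip {Verb}; 5:zrashai {Prep,Noun}; 6:thip {Verb}; 7:stiapzrou {Conj,Det}; 8:thip {Verb}.
There are 32 candidate sequences in total.
Checking each against the rules leaves 8 sequences.
Count = 8.

8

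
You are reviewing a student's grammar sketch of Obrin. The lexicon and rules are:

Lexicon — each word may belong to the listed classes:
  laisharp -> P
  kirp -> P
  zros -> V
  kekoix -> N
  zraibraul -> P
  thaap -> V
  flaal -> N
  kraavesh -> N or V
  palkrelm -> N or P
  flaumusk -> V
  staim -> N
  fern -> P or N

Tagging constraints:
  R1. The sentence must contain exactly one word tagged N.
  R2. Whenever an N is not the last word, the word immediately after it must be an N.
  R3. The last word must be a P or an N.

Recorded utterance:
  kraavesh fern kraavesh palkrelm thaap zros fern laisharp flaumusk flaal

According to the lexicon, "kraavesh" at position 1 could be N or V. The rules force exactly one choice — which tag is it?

V

Candidates per position — 1:kraavesh {N,V}; 2:fern {P,N}; 3:kraavesh {N,V}; 4:palkrelm {N,P}; 5:thaap {V}; 6:zros {V}; 7:fern {P,N}; 8:laisharp {P}; 9:flaumusk {V}; 10:flaal {N}.
Position 1: tagging it N would leave rule 1 unsatisfiable, so it must be V.
Position 2: tagging it N would leave rule 1 unsatisfiable, so it must be P.
Position 3: tagging it N would leave rule 1 unsatisfiable, so it must be V.
Position 4: tagging it N would leave rule 1 unsatisfiable, so it must be P.
Position 7: tagging it N would leave rule 1 unsatisfiable, so it must be P.
So the tagging must be: V P V P V V P P V N.
Verifying each rule — rule 1 ✓; rule 2 ✓; rule 3 ✓.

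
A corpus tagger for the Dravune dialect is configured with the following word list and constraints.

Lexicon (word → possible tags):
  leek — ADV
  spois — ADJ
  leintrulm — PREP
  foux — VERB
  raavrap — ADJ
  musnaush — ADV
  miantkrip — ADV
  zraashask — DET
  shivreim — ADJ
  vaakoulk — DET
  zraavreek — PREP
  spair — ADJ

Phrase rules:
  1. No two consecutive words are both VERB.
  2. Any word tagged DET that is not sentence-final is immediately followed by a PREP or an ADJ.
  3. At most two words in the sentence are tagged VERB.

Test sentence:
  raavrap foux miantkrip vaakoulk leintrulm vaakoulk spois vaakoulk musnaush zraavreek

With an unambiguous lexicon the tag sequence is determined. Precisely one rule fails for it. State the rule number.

2

Fixed tagging: ADJ VERB ADV DET PREP DET ADJ DET ADV PREP.
Rule check: R1 holds, R2 violated, R3 holds.
Only rule 2 fails.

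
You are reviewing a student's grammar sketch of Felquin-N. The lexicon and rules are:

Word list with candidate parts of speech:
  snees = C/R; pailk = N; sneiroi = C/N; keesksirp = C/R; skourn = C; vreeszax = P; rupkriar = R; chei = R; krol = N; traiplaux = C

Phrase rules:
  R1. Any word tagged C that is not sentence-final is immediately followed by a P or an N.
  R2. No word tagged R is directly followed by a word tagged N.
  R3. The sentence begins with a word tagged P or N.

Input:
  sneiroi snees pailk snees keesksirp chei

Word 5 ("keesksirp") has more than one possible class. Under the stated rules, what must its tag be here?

Candidates per position — 1:sneiroi {C,N}; 2:snees {C,R}; 3:pailk {N}; 4:snees {C,R}; 5:keesksirp {C,R}; 6:chei {R}.
At position 1, choosing C makes rule 1 impossible to satisfy; hence N.
At position 2, choosing R makes rule 2 impossible to satisfy; hence C.
At position 4, choosing C makes rule 1 impossible to satisfy; hence R.
At position 5, choosing C makes rule 1 impossible to satisfy; hence R.
The unique satisfying tagging is: N C N R R R.
Checking: rule 1 holds; rule 2 holds; rule 3 holds.

R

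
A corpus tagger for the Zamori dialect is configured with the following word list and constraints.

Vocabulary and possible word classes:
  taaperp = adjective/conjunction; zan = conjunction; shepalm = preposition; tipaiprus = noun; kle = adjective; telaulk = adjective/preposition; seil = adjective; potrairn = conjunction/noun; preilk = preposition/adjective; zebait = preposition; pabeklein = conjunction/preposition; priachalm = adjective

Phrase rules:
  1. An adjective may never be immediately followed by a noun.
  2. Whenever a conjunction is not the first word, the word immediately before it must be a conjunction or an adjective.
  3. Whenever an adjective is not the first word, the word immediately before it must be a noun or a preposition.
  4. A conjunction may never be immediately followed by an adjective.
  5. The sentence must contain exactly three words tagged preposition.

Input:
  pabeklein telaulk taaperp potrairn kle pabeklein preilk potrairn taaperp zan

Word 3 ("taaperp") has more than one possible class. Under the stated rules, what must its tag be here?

Candidates per position — 1:pabeklein {conjunction,preposition}; 2:telaulk {adjective,preposition}; 3:taaperp {adjective,conjunction}; 4:potrairn {conjunction,noun}; 5:kle {adjective}; 6:pabeklein {conjunction,preposition}; 7:preilk {preposition,adjective}; 8:potrairn {conjunction,noun}; 9:taaperp {adjective,conjunction}; 10:zan {conjunction}.
If word 4 were conjunction, no tagging could satisfy rule 3; so word 4 is noun.
If word 3 were adjective, no tagging could satisfy rule 1; so word 3 is conjunction.
If word 2 were preposition, no tagging could satisfy rule 2; so word 2 is adjective.
If word 6 were conjunction, no tagging could satisfy rule 5; so word 6 is preposition.
If word 7 were adjective, no tagging could satisfy rule 5; so word 7 is preposition.
If word 8 were conjunction, no tagging could satisfy rule 2; so word 8 is noun.
If word 9 were conjunction, no tagging could satisfy rule 2; so word 9 is adjective.
If word 1 were conjunction, no tagging could satisfy rule 3; so word 1 is preposition.
That leaves exactly one tagging: preposition adjective conjunction noun adjective preposition preposition noun adjective conjunction.
Checking: rule 1 ✓; rule 2 ✓; rule 3 ✓; rule 4 ✓; rule 5 ✓.

conjunction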